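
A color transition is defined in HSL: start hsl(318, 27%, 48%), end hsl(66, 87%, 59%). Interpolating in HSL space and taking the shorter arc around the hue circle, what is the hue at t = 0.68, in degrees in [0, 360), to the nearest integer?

31

Hue: 66 − 318 = -252°, but |-252| > 180 so the shorter arc goes the other way: Δh = -252 + 360 = 108°.
H = 318 + 0.68 × (108) = 391.44 → 391 → 391 mod 360 = 31°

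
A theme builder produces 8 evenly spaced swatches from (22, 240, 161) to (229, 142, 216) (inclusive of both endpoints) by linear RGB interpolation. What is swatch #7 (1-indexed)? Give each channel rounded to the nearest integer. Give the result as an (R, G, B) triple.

With 8 swatches and endpoints inclusive, swatch 7 sits at t = (7 − 1)/(8 − 1) = 6/7 ≈ 0.8571.
R = 22 + 0.8571 × (229 − 22) = 199.42 → 199
G = 240 + 0.8571 × (142 − 240) = 156.004 → 156
B = 161 + 0.8571 × (216 − 161) = 208.141 → 208

(199, 156, 208)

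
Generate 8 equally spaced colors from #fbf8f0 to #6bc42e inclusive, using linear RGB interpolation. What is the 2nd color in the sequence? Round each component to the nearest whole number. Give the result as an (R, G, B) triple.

With 8 swatches and endpoints inclusive, swatch 2 sits at t = (2 − 1)/(8 − 1) = 1/7 ≈ 0.1429.
#fbf8f0 → (251, 248, 240); #6bc42e → (107, 196, 46).
R = 251 + 0.1429 × (107 − 251) = 230.422 → 230
G = 248 + 0.1429 × (196 − 248) = 240.569 → 241
B = 240 + 0.1429 × (46 − 240) = 212.277 → 212

(230, 241, 212)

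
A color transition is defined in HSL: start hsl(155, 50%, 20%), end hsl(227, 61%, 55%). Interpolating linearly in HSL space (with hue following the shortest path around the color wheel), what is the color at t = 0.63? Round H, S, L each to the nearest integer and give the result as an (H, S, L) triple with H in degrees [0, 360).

(200, 57, 42)

Hue arc: Δh = 227 − 155 = 72° (|Δh| ≤ 180, already the shorter path).
H = 155 + 0.63 × (72) = 200.36 → 200°
S = 50 + 0.63 × (61 − 50) = 56.93 → 57%
L = 20 + 0.63 × (55 − 20) = 42.05 → 42%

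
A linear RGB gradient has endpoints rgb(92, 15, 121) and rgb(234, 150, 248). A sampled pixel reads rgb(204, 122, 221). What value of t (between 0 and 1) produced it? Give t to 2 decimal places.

Invert the lerp on the R channel (largest span, 142): t = (204 − 92) / (234 − 92) = 112/142 = 0.78873.
Check on G: (122 − 15)/(150 − 15) = 0.7926 ✓

0.79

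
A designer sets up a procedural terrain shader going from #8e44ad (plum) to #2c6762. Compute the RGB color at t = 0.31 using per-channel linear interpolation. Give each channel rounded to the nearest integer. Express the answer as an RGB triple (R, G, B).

(112, 79, 150)

#8e44ad → (142, 68, 173); #2c6762 → (44, 103, 98).
R = 142 + 0.31 × (44 − 142) = 142 + 0.31 × -98 = 111.62 → 112
G = 68 + 0.31 × (103 − 68) = 68 + 0.31 × 35 = 78.85 → 79
B = 173 + 0.31 × (98 − 173) = 173 + 0.31 × -75 = 149.75 → 150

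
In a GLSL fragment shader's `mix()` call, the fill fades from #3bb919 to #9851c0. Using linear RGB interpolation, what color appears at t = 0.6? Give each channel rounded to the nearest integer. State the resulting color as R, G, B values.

(115, 123, 125)

#3bb919 → (59, 185, 25); #9851c0 → (152, 81, 192).
R = 59 + 0.6 × (152 − 59) = 59 + 0.6 × 93 = 114.8 → 115
G = 185 + 0.6 × (81 − 185) = 185 + 0.6 × -104 = 122.6 → 123
B = 25 + 0.6 × (192 − 25) = 25 + 0.6 × 167 = 125.2 → 125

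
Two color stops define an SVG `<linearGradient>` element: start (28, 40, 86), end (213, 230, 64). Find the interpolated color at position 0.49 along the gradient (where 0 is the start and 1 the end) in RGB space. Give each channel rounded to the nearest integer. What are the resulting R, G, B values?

(119, 133, 75)

R = 28 + 0.49 × (213 − 28) = 28 + 0.49 × 185 = 118.65 → 119
G = 40 + 0.49 × (230 − 40) = 40 + 0.49 × 190 = 133.1 → 133
B = 86 + 0.49 × (64 − 86) = 86 + 0.49 × -22 = 75.22 → 75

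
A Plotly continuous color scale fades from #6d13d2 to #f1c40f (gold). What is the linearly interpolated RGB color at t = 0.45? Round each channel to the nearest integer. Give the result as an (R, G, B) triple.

#6d13d2 → (109, 19, 210); #f1c40f → (241, 196, 15).
R = 109 + 0.45 × (241 − 109) = 109 + 0.45 × 132 = 168.4 → 168
G = 19 + 0.45 × (196 − 19) = 19 + 0.45 × 177 = 98.65 → 99
B = 210 + 0.45 × (15 − 210) = 210 + 0.45 × -195 = 122.25 → 122
So the blended color is (168, 99, 122), about #a8637a.

(168, 99, 122)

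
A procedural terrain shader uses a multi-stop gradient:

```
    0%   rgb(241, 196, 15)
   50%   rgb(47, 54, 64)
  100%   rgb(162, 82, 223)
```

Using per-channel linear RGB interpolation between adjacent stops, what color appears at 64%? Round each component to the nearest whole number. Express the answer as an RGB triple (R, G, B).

(79, 62, 109)

64% lies between the 50% and 100% stops, so the local fraction is t = (64 − 50)/(100 − 50) = 14/50 ≈ 0.28.
R = 47 + 0.28 × (162 − 47) = 79.2 → 79
G = 54 + 0.28 × (82 − 54) = 61.84 → 62
B = 64 + 0.28 × (223 − 64) = 108.52 → 109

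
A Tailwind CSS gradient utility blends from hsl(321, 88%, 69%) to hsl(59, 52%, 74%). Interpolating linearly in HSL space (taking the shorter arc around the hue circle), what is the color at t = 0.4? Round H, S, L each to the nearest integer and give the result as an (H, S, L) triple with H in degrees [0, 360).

(0, 74, 71)

Hue: 59 − 321 = -262°, but |-262| > 180 so the shorter arc goes the other way: Δh = -262 + 360 = 98°.
H = 321 + 0.4 × (98) = 360.2 → 360 → 360 mod 360 = 0°
S = 88 + 0.4 × (52 − 88) = 73.6 → 74%
L = 69 + 0.4 × (74 − 69) = 71 → 71%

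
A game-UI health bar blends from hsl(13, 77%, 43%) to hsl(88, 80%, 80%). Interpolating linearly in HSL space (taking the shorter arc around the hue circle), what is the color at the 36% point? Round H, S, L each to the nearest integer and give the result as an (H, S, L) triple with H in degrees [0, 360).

Hue arc: Δh = 88 − 13 = 75° (|Δh| ≤ 180, already the shorter path).
H = 13 + 0.36 × (75) = 40 → 40°
S = 77 + 0.36 × (80 − 77) = 78.08 → 78%
L = 43 + 0.36 × (80 − 43) = 56.32 → 56%

(40, 78, 56)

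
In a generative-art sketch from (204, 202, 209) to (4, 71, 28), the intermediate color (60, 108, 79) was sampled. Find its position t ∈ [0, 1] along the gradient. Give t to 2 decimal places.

Invert the lerp on the R channel (largest span, 200): t = (60 − 204) / (4 − 204) = -144/-200 = 0.72.
Check on G: (108 − 202)/(71 − 202) = 0.7176 ✓

0.72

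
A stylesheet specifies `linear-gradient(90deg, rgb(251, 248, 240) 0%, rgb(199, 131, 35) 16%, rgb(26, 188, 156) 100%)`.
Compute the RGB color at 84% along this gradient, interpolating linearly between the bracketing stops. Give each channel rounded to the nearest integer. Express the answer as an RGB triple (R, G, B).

(59, 177, 133)

84% lies between the 16% and 100% stops, so the local fraction is t = (84 − 16)/(100 − 16) = 68/84 ≈ 0.8095.
R = 199 + 0.8095 × (26 − 199) = 58.957 → 59
G = 131 + 0.8095 × (188 − 131) = 177.142 → 177
B = 35 + 0.8095 × (156 − 35) = 132.95 → 133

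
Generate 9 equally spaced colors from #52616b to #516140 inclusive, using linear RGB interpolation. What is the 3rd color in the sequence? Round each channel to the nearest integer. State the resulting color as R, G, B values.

(82, 97, 96)

With 9 swatches and endpoints inclusive, swatch 3 sits at t = (3 − 1)/(9 − 1) = 2/8 ≈ 0.25.
#52616b → (82, 97, 107); #516140 → (81, 97, 64).
R = 82 + 0.25 × (81 − 82) = 81.75 → 82
G = 97 + 0.25 × (97 − 97) = 97 → 97
B = 107 + 0.25 × (64 − 107) = 96.25 → 96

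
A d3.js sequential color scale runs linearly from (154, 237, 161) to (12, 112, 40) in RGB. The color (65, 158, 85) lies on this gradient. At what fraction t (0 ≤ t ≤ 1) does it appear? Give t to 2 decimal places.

Invert the lerp on the R channel (largest span, 142): t = (65 − 154) / (12 − 154) = -89/-142 = 0.62676.
Check on G: (158 − 237)/(112 − 237) = 0.632 ✓

0.63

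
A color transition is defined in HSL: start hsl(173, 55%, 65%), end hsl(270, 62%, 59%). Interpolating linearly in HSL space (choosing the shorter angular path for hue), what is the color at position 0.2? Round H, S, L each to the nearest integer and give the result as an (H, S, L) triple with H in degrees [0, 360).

(192, 56, 64)

Hue arc: Δh = 270 − 173 = 97° (|Δh| ≤ 180, already the shorter path).
H = 173 + 0.2 × (97) = 192.4 → 192°
S = 55 + 0.2 × (62 − 55) = 56.4 → 56%
L = 65 + 0.2 × (59 − 65) = 63.8 → 64%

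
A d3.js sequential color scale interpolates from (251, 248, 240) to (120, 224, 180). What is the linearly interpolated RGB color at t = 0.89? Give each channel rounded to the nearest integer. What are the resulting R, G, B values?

(134, 227, 187)

R = 251 + 0.89 × (120 − 251) = 251 + 0.89 × -131 = 134.41 → 134
G = 248 + 0.89 × (224 − 248) = 248 + 0.89 × -24 = 226.64 → 227
B = 240 + 0.89 × (180 − 240) = 240 + 0.89 × -60 = 186.6 → 187
So the blended color is (134, 227, 187), about #86e3bb.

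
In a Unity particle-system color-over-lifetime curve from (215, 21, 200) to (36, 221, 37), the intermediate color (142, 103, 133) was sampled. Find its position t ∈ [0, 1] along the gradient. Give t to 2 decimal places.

0.41

Invert the lerp on the G channel (largest span, 200): t = (103 − 21) / (221 − 21) = 82/200 = 0.41.
Check on R: (142 − 215)/(36 − 215) = 0.4078 ✓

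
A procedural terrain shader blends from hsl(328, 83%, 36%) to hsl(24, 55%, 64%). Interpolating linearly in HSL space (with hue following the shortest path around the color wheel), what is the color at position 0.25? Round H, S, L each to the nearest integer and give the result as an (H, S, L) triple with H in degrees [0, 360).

Hue: 24 − 328 = -304°, but |-304| > 180 so the shorter arc goes the other way: Δh = -304 + 360 = 56°.
H = 328 + 0.25 × (56) = 342 → 342°
S = 83 + 0.25 × (55 − 83) = 76 → 76%
L = 36 + 0.25 × (64 − 36) = 43 → 43%

(342, 76, 43)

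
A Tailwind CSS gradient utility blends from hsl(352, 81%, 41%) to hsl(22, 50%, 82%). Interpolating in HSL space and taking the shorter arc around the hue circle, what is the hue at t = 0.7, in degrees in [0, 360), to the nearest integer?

13

Hue: 22 − 352 = -330°, but |-330| > 180 so the shorter arc goes the other way: Δh = -330 + 360 = 30°.
H = 352 + 0.7 × (30) = 373 → 373 → 373 mod 360 = 13°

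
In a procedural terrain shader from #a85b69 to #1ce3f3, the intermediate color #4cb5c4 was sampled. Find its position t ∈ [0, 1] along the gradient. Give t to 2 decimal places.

0.66

Invert the lerp on the R channel (largest span, 140): t = (76 − 168) / (28 − 168) = -92/-140 = 0.65714.
Check on G: (181 − 91)/(227 − 91) = 0.6618 ✓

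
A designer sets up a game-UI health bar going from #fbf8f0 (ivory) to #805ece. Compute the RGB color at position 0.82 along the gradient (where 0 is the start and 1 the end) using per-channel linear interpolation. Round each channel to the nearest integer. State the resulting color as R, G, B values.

#fbf8f0 → (251, 248, 240); #805ece → (128, 94, 206).
R = 251 + 0.82 × (128 − 251) = 251 + 0.82 × -123 = 150.14 → 150
G = 248 + 0.82 × (94 − 248) = 248 + 0.82 × -154 = 121.72 → 122
B = 240 + 0.82 × (206 − 240) = 240 + 0.82 × -34 = 212.12 → 212

(150, 122, 212)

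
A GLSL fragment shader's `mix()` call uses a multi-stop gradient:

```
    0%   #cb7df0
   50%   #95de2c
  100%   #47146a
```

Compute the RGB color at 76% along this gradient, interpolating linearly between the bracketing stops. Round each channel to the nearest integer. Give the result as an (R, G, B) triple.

(108, 117, 76)

76% lies between the 50% and 100% stops, so the local fraction is t = (76 − 50)/(100 − 50) = 26/50 ≈ 0.52.
#95de2c → (149, 222, 44); #47146a → (71, 20, 106).
R = 149 + 0.52 × (71 − 149) = 108.44 → 108
G = 222 + 0.52 × (20 − 222) = 116.96 → 117
B = 44 + 0.52 × (106 − 44) = 76.24 → 76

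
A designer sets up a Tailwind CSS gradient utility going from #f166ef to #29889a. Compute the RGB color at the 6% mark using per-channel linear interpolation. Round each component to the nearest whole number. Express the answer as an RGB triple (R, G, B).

(229, 104, 234)

#f166ef → (241, 102, 239); #29889a → (41, 136, 154).
6% corresponds to t = 0.06.
R = 241 + 0.06 × (41 − 241) = 241 + 0.06 × -200 = 229 → 229
G = 102 + 0.06 × (136 − 102) = 102 + 0.06 × 34 = 104.04 → 104
B = 239 + 0.06 × (154 − 239) = 239 + 0.06 × -85 = 233.9 → 234
So the blended color is (229, 104, 234), about #e568ea.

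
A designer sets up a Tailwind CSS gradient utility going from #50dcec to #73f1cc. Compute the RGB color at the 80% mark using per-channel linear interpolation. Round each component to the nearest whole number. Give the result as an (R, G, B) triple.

(108, 237, 210)

#50dcec → (80, 220, 236); #73f1cc → (115, 241, 204).
80% corresponds to t = 0.8.
R = 80 + 0.8 × (115 − 80) = 80 + 0.8 × 35 = 108 → 108
G = 220 + 0.8 × (241 − 220) = 220 + 0.8 × 21 = 236.8 → 237
B = 236 + 0.8 × (204 − 236) = 236 + 0.8 × -32 = 210.4 → 210
So the blended color is (108, 237, 210), about #6cedd2.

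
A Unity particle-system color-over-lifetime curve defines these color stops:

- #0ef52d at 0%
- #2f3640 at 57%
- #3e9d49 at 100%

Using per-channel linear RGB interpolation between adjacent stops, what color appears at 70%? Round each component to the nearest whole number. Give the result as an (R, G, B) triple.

(52, 85, 67)

70% lies between the 57% and 100% stops, so the local fraction is t = (70 − 57)/(100 − 57) = 13/43 ≈ 0.3023.
#2f3640 → (47, 54, 64); #3e9d49 → (62, 157, 73).
R = 47 + 0.3023 × (62 − 47) = 51.535 → 52
G = 54 + 0.3023 × (157 − 54) = 85.137 → 85
B = 64 + 0.3023 × (73 − 64) = 66.721 → 67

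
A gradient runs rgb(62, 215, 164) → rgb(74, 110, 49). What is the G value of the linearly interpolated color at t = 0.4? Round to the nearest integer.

G = 215 + 0.4 × (110 − 215) = 173 → 173

173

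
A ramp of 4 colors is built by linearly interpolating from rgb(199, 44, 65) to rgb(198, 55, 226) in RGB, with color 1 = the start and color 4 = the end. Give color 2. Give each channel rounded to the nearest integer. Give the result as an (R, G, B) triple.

(199, 48, 119)

With 4 swatches and endpoints inclusive, swatch 2 sits at t = (2 − 1)/(4 − 1) = 1/3 ≈ 0.3333.
R = 199 + 0.3333 × (198 − 199) = 198.667 → 199
G = 44 + 0.3333 × (55 − 44) = 47.666 → 48
B = 65 + 0.3333 × (226 − 65) = 118.661 → 119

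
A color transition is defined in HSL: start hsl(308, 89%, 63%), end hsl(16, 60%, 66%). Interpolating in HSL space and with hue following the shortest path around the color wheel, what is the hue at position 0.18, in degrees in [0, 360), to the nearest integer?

320

Hue: 16 − 308 = -292°, but |-292| > 180 so the shorter arc goes the other way: Δh = -292 + 360 = 68°.
H = 308 + 0.18 × (68) = 320.24 → 320°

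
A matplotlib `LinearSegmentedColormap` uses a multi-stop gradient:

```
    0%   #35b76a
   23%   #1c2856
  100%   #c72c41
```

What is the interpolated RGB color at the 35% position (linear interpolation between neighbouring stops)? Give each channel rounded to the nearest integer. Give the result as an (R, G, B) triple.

35% lies between the 23% and 100% stops, so the local fraction is t = (35 − 23)/(100 − 23) = 12/77 ≈ 0.1558.
#1c2856 → (28, 40, 86); #c72c41 → (199, 44, 65).
R = 28 + 0.1558 × (199 − 28) = 54.642 → 55
G = 40 + 0.1558 × (44 − 40) = 40.623 → 41
B = 86 + 0.1558 × (65 − 86) = 82.728 → 83

(55, 41, 83)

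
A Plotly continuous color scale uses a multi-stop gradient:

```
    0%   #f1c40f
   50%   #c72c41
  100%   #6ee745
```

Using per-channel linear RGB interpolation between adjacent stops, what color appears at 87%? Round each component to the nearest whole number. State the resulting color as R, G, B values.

(133, 182, 68)

87% lies between the 50% and 100% stops, so the local fraction is t = (87 − 50)/(100 − 50) = 37/50 ≈ 0.74.
#c72c41 → (199, 44, 65); #6ee745 → (110, 231, 69).
R = 199 + 0.74 × (110 − 199) = 133.14 → 133
G = 44 + 0.74 × (231 − 44) = 182.38 → 182
B = 65 + 0.74 × (69 − 65) = 67.96 → 68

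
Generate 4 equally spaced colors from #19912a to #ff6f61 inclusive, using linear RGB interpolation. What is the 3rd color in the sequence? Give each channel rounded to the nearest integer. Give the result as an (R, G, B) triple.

(178, 122, 79)

With 4 swatches and endpoints inclusive, swatch 3 sits at t = (3 − 1)/(4 − 1) = 2/3 ≈ 0.6667.
#19912a → (25, 145, 42); #ff6f61 → (255, 111, 97).
R = 25 + 0.6667 × (255 − 25) = 178.341 → 178
G = 145 + 0.6667 × (111 − 145) = 122.332 → 122
B = 42 + 0.6667 × (97 − 42) = 78.668 → 79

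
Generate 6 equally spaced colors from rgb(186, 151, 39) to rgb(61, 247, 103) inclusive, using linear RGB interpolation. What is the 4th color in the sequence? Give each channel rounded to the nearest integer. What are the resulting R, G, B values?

(111, 209, 77)

With 6 swatches and endpoints inclusive, swatch 4 sits at t = (4 − 1)/(6 − 1) = 3/5 ≈ 0.6.
R = 186 + 0.6 × (61 − 186) = 111 → 111
G = 151 + 0.6 × (247 − 151) = 208.6 → 209
B = 39 + 0.6 × (103 − 39) = 77.4 → 77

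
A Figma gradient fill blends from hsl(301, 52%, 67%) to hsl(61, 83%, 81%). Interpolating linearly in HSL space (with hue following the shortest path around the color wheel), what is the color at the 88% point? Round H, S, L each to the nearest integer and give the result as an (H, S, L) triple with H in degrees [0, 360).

(47, 79, 79)

Hue: 61 − 301 = -240°, but |-240| > 180 so the shorter arc goes the other way: Δh = -240 + 360 = 120°.
H = 301 + 0.88 × (120) = 406.6 → 407 → 407 mod 360 = 47°
S = 52 + 0.88 × (83 − 52) = 79.28 → 79%
L = 67 + 0.88 × (81 − 67) = 79.32 → 79%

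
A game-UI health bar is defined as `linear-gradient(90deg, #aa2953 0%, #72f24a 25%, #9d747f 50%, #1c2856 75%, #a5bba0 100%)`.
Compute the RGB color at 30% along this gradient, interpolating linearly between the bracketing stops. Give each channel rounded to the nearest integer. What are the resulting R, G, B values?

30% lies between the 25% and 50% stops, so the local fraction is t = (30 − 25)/(50 − 25) = 5/25 ≈ 0.2.
#72f24a → (114, 242, 74); #9d747f → (157, 116, 127).
R = 114 + 0.2 × (157 − 114) = 122.6 → 123
G = 242 + 0.2 × (116 − 242) = 216.8 → 217
B = 74 + 0.2 × (127 − 74) = 84.6 → 85

(123, 217, 85)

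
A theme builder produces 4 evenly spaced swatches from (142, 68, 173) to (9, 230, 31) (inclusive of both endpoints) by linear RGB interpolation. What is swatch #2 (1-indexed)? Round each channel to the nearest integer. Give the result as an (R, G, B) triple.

With 4 swatches and endpoints inclusive, swatch 2 sits at t = (2 − 1)/(4 − 1) = 1/3 ≈ 0.3333.
R = 142 + 0.3333 × (9 − 142) = 97.671 → 98
G = 68 + 0.3333 × (230 − 68) = 121.995 → 122
B = 173 + 0.3333 × (31 − 173) = 125.671 → 126

(98, 122, 126)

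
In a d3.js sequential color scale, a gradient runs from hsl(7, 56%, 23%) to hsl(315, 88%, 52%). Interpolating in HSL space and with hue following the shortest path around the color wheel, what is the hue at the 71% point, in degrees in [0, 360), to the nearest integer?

Hue: 315 − 7 = 308°, but |308| > 180 so the shorter arc goes the other way: Δh = 308 − 360 = -52°.
H = 7 + 0.71 × (-52) = -29.92 → -30 → -30 mod 360 = 330°

330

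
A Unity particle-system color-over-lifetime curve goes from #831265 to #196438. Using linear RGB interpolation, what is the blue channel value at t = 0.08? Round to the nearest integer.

97

B₁ = 101 (from #831265), B₂ = 56 (from #196438).
B = 101 + 0.08 × (56 − 101) = 97.4 → 97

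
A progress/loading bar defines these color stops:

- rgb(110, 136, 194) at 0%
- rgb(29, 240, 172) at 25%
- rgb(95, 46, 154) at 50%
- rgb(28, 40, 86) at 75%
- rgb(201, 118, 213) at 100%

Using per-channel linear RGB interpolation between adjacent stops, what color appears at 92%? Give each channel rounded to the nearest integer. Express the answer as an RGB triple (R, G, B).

(146, 93, 172)

92% lies between the 75% and 100% stops, so the local fraction is t = (92 − 75)/(100 − 75) = 17/25 ≈ 0.68.
R = 28 + 0.68 × (201 − 28) = 145.64 → 146
G = 40 + 0.68 × (118 − 40) = 93.04 → 93
B = 86 + 0.68 × (213 − 86) = 172.36 → 172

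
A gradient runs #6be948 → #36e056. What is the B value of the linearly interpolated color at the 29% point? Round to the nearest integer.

B₁ = 72 (from #6be948), B₂ = 86 (from #36e056).
B = 72 + 0.29 × (86 − 72) = 76.06 → 76

76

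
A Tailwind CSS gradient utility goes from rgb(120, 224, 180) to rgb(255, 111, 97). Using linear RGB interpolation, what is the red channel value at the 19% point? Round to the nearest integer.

146

R = 120 + 0.19 × (255 − 120) = 145.65 → 146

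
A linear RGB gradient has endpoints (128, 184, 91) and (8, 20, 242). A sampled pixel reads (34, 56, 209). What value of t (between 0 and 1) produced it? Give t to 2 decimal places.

Invert the lerp on the G channel (largest span, 164): t = (56 − 184) / (20 − 184) = -128/-164 = 0.78049.
Check on R: (34 − 128)/(8 − 128) = 0.7833 ✓

0.78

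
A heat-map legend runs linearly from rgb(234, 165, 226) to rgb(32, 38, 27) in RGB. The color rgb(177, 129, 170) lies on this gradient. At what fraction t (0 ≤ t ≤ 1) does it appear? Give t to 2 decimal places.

0.28

Invert the lerp on the R channel (largest span, 202): t = (177 − 234) / (32 − 234) = -57/-202 = 0.28218.
Check on G: (129 − 165)/(38 − 165) = 0.2835 ✓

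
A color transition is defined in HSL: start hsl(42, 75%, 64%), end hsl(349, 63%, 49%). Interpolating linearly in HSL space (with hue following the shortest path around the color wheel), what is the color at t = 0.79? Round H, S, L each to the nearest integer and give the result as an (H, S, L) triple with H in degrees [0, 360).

Hue: 349 − 42 = 307°, but |307| > 180 so the shorter arc goes the other way: Δh = 307 − 360 = -53°.
H = 42 + 0.79 × (-53) = 0.13 → 0°
S = 75 + 0.79 × (63 − 75) = 65.52 → 66%
L = 64 + 0.79 × (49 − 64) = 52.15 → 52%

(0, 66, 52)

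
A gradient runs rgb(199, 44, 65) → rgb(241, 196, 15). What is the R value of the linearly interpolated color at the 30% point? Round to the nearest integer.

R = 199 + 0.3 × (241 − 199) = 211.6 → 212

212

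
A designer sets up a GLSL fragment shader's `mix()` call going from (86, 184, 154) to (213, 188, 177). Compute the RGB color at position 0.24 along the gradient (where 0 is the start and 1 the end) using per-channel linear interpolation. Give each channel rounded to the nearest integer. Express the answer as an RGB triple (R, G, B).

R = 86 + 0.24 × (213 − 86) = 86 + 0.24 × 127 = 116.48 → 116
G = 184 + 0.24 × (188 − 184) = 184 + 0.24 × 4 = 184.96 → 185
B = 154 + 0.24 × (177 − 154) = 154 + 0.24 × 23 = 159.52 → 160

(116, 185, 160)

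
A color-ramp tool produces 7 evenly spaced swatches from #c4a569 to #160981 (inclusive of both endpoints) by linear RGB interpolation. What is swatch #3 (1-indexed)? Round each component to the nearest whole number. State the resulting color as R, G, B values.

With 7 swatches and endpoints inclusive, swatch 3 sits at t = (3 − 1)/(7 − 1) = 2/6 ≈ 0.3333.
#c4a569 → (196, 165, 105); #160981 → (22, 9, 129).
R = 196 + 0.3333 × (22 − 196) = 138.006 → 138
G = 165 + 0.3333 × (9 − 165) = 113.005 → 113
B = 105 + 0.3333 × (129 − 105) = 112.999 → 113

(138, 113, 113)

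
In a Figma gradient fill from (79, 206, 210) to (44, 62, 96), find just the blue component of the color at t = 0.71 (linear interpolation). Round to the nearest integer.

129

B = 210 + 0.71 × (96 − 210) = 129.06 → 129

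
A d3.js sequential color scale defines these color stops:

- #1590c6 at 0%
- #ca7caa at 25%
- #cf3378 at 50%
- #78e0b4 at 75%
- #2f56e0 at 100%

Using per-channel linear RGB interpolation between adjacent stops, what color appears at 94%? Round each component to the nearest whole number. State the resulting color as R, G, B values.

(65, 119, 213)

94% lies between the 75% and 100% stops, so the local fraction is t = (94 − 75)/(100 − 75) = 19/25 ≈ 0.76.
#78e0b4 → (120, 224, 180); #2f56e0 → (47, 86, 224).
R = 120 + 0.76 × (47 − 120) = 64.52 → 65
G = 224 + 0.76 × (86 − 224) = 119.12 → 119
B = 180 + 0.76 × (224 − 180) = 213.44 → 213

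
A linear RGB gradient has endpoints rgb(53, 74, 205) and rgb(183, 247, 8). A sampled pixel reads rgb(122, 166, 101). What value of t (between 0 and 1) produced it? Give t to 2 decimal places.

0.53

Invert the lerp on the B channel (largest span, 197): t = (101 − 205) / (8 − 205) = -104/-197 = 0.52792.
Check on R: (122 − 53)/(183 − 53) = 0.5308 ✓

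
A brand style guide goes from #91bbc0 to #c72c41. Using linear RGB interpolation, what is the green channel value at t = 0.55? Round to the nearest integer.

G₁ = 187 (from #91bbc0), G₂ = 44 (from #c72c41).
G = 187 + 0.55 × (44 − 187) = 108.35 → 108

108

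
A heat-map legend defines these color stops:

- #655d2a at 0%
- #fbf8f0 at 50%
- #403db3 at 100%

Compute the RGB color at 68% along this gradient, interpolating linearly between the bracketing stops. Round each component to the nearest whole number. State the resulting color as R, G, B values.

(184, 181, 218)

68% lies between the 50% and 100% stops, so the local fraction is t = (68 − 50)/(100 − 50) = 18/50 ≈ 0.36.
#fbf8f0 → (251, 248, 240); #403db3 → (64, 61, 179).
R = 251 + 0.36 × (64 − 251) = 183.68 → 184
G = 248 + 0.36 × (61 − 248) = 180.68 → 181
B = 240 + 0.36 × (179 − 240) = 218.04 → 218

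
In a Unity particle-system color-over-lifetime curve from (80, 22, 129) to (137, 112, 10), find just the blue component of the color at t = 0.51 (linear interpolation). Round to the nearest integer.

68

B = 129 + 0.51 × (10 − 129) = 68.31 → 68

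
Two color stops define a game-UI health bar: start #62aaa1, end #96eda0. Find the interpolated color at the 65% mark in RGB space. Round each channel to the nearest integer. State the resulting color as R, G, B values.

#62aaa1 → (98, 170, 161); #96eda0 → (150, 237, 160).
65% corresponds to t = 0.65.
R = 98 + 0.65 × (150 − 98) = 98 + 0.65 × 52 = 131.8 → 132
G = 170 + 0.65 × (237 − 170) = 170 + 0.65 × 67 = 213.55 → 214
B = 161 + 0.65 × (160 − 161) = 161 + 0.65 × -1 = 160.35 → 160

(132, 214, 160)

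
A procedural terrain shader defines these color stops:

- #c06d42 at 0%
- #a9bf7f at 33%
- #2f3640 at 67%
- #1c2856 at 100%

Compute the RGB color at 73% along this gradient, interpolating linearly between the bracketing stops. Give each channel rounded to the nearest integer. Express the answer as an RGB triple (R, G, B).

73% lies between the 67% and 100% stops, so the local fraction is t = (73 − 67)/(100 − 67) = 6/33 ≈ 0.1818.
#2f3640 → (47, 54, 64); #1c2856 → (28, 40, 86).
R = 47 + 0.1818 × (28 − 47) = 43.546 → 44
G = 54 + 0.1818 × (40 − 54) = 51.455 → 51
B = 64 + 0.1818 × (86 − 64) = 68 → 68

(44, 51, 68)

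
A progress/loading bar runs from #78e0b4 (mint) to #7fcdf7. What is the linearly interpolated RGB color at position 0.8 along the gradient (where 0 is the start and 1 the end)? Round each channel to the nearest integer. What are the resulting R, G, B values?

#78e0b4 → (120, 224, 180); #7fcdf7 → (127, 205, 247).
R = 120 + 0.8 × (127 − 120) = 120 + 0.8 × 7 = 125.6 → 126
G = 224 + 0.8 × (205 − 224) = 224 + 0.8 × -19 = 208.8 → 209
B = 180 + 0.8 × (247 − 180) = 180 + 0.8 × 67 = 233.6 → 234

(126, 209, 234)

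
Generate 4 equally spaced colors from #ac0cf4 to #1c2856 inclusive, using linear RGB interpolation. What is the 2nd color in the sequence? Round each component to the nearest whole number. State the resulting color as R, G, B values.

(124, 21, 191)

With 4 swatches and endpoints inclusive, swatch 2 sits at t = (2 − 1)/(4 − 1) = 1/3 ≈ 0.3333.
#ac0cf4 → (172, 12, 244); #1c2856 → (28, 40, 86).
R = 172 + 0.3333 × (28 − 172) = 124.005 → 124
G = 12 + 0.3333 × (40 − 12) = 21.332 → 21
B = 244 + 0.3333 × (86 − 244) = 191.339 → 191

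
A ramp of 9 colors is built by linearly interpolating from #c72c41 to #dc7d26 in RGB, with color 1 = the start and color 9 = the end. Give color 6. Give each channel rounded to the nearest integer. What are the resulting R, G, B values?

With 9 swatches and endpoints inclusive, swatch 6 sits at t = (6 − 1)/(9 − 1) = 5/8 ≈ 0.625.
#c72c41 → (199, 44, 65); #dc7d26 → (220, 125, 38).
R = 199 + 0.625 × (220 − 199) = 212.125 → 212
G = 44 + 0.625 × (125 − 44) = 94.625 → 95
B = 65 + 0.625 × (38 − 65) = 48.125 → 48

(212, 95, 48)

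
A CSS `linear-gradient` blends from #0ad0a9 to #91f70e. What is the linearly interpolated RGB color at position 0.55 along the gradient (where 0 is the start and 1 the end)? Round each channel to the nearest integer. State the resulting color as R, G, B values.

#0ad0a9 → (10, 208, 169); #91f70e → (145, 247, 14).
R = 10 + 0.55 × (145 − 10) = 10 + 0.55 × 135 = 84.25 → 84
G = 208 + 0.55 × (247 − 208) = 208 + 0.55 × 39 = 229.45 → 229
B = 169 + 0.55 × (14 − 169) = 169 + 0.55 × -155 = 83.75 → 84
So the blended color is (84, 229, 84), about #54e554.

(84, 229, 84)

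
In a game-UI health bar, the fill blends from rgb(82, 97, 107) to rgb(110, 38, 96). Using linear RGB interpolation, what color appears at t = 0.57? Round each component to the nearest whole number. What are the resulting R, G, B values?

(98, 63, 101)

R = 82 + 0.57 × (110 − 82) = 82 + 0.57 × 28 = 97.96 → 98
G = 97 + 0.57 × (38 − 97) = 97 + 0.57 × -59 = 63.37 → 63
B = 107 + 0.57 × (96 − 107) = 107 + 0.57 × -11 = 100.73 → 101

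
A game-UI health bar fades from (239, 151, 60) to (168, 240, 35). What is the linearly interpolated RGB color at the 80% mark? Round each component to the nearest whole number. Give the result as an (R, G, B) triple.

(182, 222, 40)

80% corresponds to t = 0.8.
R = 239 + 0.8 × (168 − 239) = 239 + 0.8 × -71 = 182.2 → 182
G = 151 + 0.8 × (240 − 151) = 151 + 0.8 × 89 = 222.2 → 222
B = 60 + 0.8 × (35 − 60) = 60 + 0.8 × -25 = 40 → 40
So the blended color is (182, 222, 40), about #b6de28.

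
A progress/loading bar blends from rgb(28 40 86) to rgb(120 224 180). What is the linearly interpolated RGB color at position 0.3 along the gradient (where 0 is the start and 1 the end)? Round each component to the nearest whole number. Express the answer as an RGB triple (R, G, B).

R = 28 + 0.3 × (120 − 28) = 28 + 0.3 × 92 = 55.6 → 56
G = 40 + 0.3 × (224 − 40) = 40 + 0.3 × 184 = 95.2 → 95
B = 86 + 0.3 × (180 − 86) = 86 + 0.3 × 94 = 114.2 → 114
So the blended color is (56, 95, 114), about #385f72.

(56, 95, 114)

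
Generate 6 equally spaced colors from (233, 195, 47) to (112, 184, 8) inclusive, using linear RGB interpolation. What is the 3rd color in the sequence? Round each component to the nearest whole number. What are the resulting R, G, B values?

With 6 swatches and endpoints inclusive, swatch 3 sits at t = (3 − 1)/(6 − 1) = 2/5 ≈ 0.4.
R = 233 + 0.4 × (112 − 233) = 184.6 → 185
G = 195 + 0.4 × (184 − 195) = 190.6 → 191
B = 47 + 0.4 × (8 − 47) = 31.4 → 31

(185, 191, 31)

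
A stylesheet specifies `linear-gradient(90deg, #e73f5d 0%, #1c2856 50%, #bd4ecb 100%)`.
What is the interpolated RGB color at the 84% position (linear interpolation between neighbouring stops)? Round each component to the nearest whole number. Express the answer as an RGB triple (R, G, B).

84% lies between the 50% and 100% stops, so the local fraction is t = (84 − 50)/(100 − 50) = 34/50 ≈ 0.68.
#1c2856 → (28, 40, 86); #bd4ecb → (189, 78, 203).
R = 28 + 0.68 × (189 − 28) = 137.48 → 137
G = 40 + 0.68 × (78 − 40) = 65.84 → 66
B = 86 + 0.68 × (203 − 86) = 165.56 → 166

(137, 66, 166)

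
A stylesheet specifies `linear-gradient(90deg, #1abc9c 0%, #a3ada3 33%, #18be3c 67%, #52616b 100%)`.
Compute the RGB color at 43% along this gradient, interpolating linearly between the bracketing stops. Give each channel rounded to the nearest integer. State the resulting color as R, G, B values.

43% lies between the 33% and 67% stops, so the local fraction is t = (43 − 33)/(67 − 33) = 10/34 ≈ 0.2941.
#a3ada3 → (163, 173, 163); #18be3c → (24, 190, 60).
R = 163 + 0.2941 × (24 − 163) = 122.12 → 122
G = 173 + 0.2941 × (190 − 173) = 178 → 178
B = 163 + 0.2941 × (60 − 163) = 132.708 → 133

(122, 178, 133)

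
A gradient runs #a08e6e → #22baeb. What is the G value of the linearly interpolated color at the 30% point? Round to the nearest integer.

G₁ = 142 (from #a08e6e), G₂ = 186 (from #22baeb).
G = 142 + 0.3 × (186 − 142) = 155.2 → 155

155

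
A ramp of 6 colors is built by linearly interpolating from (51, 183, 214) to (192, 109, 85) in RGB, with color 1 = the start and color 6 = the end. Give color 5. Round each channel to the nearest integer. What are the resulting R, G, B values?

(164, 124, 111)

With 6 swatches and endpoints inclusive, swatch 5 sits at t = (5 − 1)/(6 − 1) = 4/5 ≈ 0.8.
R = 51 + 0.8 × (192 − 51) = 163.8 → 164
G = 183 + 0.8 × (109 − 183) = 123.8 → 124
B = 214 + 0.8 × (85 − 214) = 110.8 → 111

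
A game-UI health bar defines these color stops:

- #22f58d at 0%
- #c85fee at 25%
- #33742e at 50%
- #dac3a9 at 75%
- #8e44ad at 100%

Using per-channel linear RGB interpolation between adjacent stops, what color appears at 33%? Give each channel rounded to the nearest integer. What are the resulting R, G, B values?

33% lies between the 25% and 50% stops, so the local fraction is t = (33 − 25)/(50 − 25) = 8/25 ≈ 0.32.
#c85fee → (200, 95, 238); #33742e → (51, 116, 46).
R = 200 + 0.32 × (51 − 200) = 152.32 → 152
G = 95 + 0.32 × (116 − 95) = 101.72 → 102
B = 238 + 0.32 × (46 − 238) = 176.56 → 177

(152, 102, 177)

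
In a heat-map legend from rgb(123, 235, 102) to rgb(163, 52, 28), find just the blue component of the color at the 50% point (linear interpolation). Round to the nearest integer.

B = 102 + 0.5 × (28 − 102) = 65 → 65

65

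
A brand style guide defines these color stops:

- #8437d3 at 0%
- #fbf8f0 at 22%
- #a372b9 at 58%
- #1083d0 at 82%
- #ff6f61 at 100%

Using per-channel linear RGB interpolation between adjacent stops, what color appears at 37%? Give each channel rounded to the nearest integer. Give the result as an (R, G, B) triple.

37% lies between the 22% and 58% stops, so the local fraction is t = (37 − 22)/(58 − 22) = 15/36 ≈ 0.4167.
#fbf8f0 → (251, 248, 240); #a372b9 → (163, 114, 185).
R = 251 + 0.4167 × (163 − 251) = 214.33 → 214
G = 248 + 0.4167 × (114 − 248) = 192.162 → 192
B = 240 + 0.4167 × (185 − 240) = 217.082 → 217

(214, 192, 217)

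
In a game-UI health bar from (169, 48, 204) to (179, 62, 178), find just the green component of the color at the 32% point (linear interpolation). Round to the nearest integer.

G = 48 + 0.32 × (62 − 48) = 52.48 → 52

52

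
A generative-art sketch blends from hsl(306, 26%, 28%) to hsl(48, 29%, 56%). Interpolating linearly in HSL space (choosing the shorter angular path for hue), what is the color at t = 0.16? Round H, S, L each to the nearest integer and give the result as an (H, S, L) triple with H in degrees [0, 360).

Hue: 48 − 306 = -258°, but |-258| > 180 so the shorter arc goes the other way: Δh = -258 + 360 = 102°.
H = 306 + 0.16 × (102) = 322.32 → 322°
S = 26 + 0.16 × (29 − 26) = 26.48 → 26%
L = 28 + 0.16 × (56 − 28) = 32.48 → 32%

(322, 26, 32)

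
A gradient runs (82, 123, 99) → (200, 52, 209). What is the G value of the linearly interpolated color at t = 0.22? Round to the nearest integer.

G = 123 + 0.22 × (52 − 123) = 107.38 → 107

107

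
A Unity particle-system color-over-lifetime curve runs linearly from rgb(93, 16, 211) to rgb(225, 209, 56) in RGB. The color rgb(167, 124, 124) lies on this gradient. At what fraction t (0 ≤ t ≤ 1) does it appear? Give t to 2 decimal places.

Invert the lerp on the G channel (largest span, 193): t = (124 − 16) / (209 − 16) = 108/193 = 0.55959.
Check on R: (167 − 93)/(225 − 93) = 0.5606 ✓

0.56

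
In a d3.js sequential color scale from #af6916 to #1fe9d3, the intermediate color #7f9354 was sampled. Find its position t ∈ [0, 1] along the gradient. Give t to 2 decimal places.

Invert the lerp on the B channel (largest span, 189): t = (84 − 22) / (211 − 22) = 62/189 = 0.32804.
Check on R: (127 − 175)/(31 − 175) = 0.3333 ✓

0.33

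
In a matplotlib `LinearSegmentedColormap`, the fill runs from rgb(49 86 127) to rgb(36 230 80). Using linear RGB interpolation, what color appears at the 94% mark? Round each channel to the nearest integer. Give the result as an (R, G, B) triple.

94% corresponds to t = 0.94.
R = 49 + 0.94 × (36 − 49) = 49 + 0.94 × -13 = 36.78 → 37
G = 86 + 0.94 × (230 − 86) = 86 + 0.94 × 144 = 221.36 → 221
B = 127 + 0.94 × (80 − 127) = 127 + 0.94 × -47 = 82.82 → 83

(37, 221, 83)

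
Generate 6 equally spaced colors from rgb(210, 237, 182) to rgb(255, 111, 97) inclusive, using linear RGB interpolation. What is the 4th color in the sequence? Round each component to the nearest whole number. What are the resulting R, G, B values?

(237, 161, 131)

With 6 swatches and endpoints inclusive, swatch 4 sits at t = (4 − 1)/(6 − 1) = 3/5 ≈ 0.6.
R = 210 + 0.6 × (255 − 210) = 237 → 237
G = 237 + 0.6 × (111 − 237) = 161.4 → 161
B = 182 + 0.6 × (97 − 182) = 131 → 131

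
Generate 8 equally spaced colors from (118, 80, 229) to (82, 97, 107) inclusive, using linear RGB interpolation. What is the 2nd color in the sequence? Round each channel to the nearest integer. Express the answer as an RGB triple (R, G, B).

With 8 swatches and endpoints inclusive, swatch 2 sits at t = (2 − 1)/(8 − 1) = 1/7 ≈ 0.1429.
R = 118 + 0.1429 × (82 − 118) = 112.856 → 113
G = 80 + 0.1429 × (97 − 80) = 82.429 → 82
B = 229 + 0.1429 × (107 − 229) = 211.566 → 212

(113, 82, 212)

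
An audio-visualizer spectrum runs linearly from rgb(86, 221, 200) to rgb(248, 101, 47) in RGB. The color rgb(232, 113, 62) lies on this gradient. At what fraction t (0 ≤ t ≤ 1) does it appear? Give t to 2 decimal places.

0.90

Invert the lerp on the R channel (largest span, 162): t = (232 − 86) / (248 − 86) = 146/162 = 0.90123.
Check on G: (113 − 221)/(101 − 221) = 0.9 ✓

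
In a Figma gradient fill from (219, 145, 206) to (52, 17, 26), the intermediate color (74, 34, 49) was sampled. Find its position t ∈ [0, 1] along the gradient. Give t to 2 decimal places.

0.87

Invert the lerp on the B channel (largest span, 180): t = (49 − 206) / (26 − 206) = -157/-180 = 0.87222.
Check on R: (74 − 219)/(52 − 219) = 0.8683 ✓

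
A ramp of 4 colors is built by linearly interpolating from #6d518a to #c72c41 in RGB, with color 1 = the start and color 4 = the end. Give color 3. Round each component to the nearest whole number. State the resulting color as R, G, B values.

(169, 56, 89)

With 4 swatches and endpoints inclusive, swatch 3 sits at t = (3 − 1)/(4 − 1) = 2/3 ≈ 0.6667.
#6d518a → (109, 81, 138); #c72c41 → (199, 44, 65).
R = 109 + 0.6667 × (199 − 109) = 169.003 → 169
G = 81 + 0.6667 × (44 − 81) = 56.332 → 56
B = 138 + 0.6667 × (65 − 138) = 89.331 → 89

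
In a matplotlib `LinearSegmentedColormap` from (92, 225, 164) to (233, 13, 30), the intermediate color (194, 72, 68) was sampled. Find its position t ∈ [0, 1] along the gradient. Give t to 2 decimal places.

0.72

Invert the lerp on the G channel (largest span, 212): t = (72 − 225) / (13 − 225) = -153/-212 = 0.7217.
Check on R: (194 − 92)/(233 − 92) = 0.7234 ✓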